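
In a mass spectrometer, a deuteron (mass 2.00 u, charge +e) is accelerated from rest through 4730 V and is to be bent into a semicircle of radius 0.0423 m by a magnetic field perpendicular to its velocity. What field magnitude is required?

B ≈ 0.331 T

v = √(2|q|V/m) = √(2·1.602×10⁻¹⁹·4730/3.322×10⁻²⁷) ≈ 6.754×10⁵ m/s.
B = mv/(|q|r) = (3.322×10⁻²⁷)(6.754×10⁵)/((1.602×10⁻¹⁹)(0.0423)) ≈ 0.331 T.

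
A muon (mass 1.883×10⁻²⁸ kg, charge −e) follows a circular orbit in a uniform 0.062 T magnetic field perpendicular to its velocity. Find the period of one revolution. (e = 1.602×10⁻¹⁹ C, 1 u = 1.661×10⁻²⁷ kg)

T ≈ 1.2×10⁻⁷ s

The cyclotron period depends only on m, q, B: T = 2πm/(|q|B).
T = 2π(1.883×10⁻²⁸)/((1.602×10⁻¹⁹)(0.062)) ≈ 1.2×10⁻⁷ s.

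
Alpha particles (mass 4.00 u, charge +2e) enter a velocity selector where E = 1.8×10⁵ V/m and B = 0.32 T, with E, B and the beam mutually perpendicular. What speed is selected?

Zero net Lorentz force requires |qE| = |q v×B|, i.e. E = vB.
v = E/B = 1.8×10⁵/0.32 = 5.6×10⁵ m/s.

v = 5.6×10⁵ m/s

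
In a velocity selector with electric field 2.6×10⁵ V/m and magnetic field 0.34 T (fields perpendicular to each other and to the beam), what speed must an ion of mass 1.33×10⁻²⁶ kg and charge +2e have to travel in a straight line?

Straight-line motion ⇒ electric and magnetic forces cancel, so E = vB.
v = E/B = 2.6×10⁵/0.34 = 7.6×10⁵ m/s.
The result is independent of the particle's charge and mass.

v = 7.6×10⁵ m/s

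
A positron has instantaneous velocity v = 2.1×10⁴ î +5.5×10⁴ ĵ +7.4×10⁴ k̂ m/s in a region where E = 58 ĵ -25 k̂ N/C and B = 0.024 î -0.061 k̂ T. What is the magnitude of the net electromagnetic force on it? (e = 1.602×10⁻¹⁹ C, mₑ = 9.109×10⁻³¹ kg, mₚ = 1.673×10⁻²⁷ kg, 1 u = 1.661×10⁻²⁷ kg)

v×B = (-3360, 3060, -1320) N/C.
E + v×B = (-3360, 3120, -1340) N/C.
F = q(E + v×B) = (1.602×10⁻¹⁹ C)·(-3360, 3120, -1340) = (-5.37×10⁻¹⁶, 4.99×10⁻¹⁶, -2.15×10⁻¹⁶) N.
|F| = 7.64×10⁻¹⁶ N.

|F| ≈ 7.64×10⁻¹⁶ N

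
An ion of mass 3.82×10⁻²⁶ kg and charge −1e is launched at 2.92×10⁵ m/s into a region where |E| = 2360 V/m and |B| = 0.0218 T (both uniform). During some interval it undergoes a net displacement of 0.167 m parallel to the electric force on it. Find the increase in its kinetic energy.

ΔKE ≈ 6.31×10⁻¹⁷ J

The magnetic force is always ⟂ v and does no work; only the electric force changes KE.
ΔKE = F_E · d = |q|E d = (1.602×10⁻¹⁹)(2360)(0.167) ≈ 6.31×10⁻¹⁷ J.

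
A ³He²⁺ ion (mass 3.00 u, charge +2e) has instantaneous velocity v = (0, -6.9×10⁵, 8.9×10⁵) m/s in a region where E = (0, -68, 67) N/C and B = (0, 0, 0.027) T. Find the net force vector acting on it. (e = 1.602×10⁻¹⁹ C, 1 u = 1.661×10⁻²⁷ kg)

F ≈ (-5.97×10⁻¹⁵, -2.18×10⁻¹⁷, 2.15×10⁻¹⁷) N

v×B = (-1.86×10⁴, 0, 0) N/C.
E + v×B = (-1.86×10⁴, -68.0, 67.0) N/C.
F = q(E + v×B) = (3.204×10⁻¹⁹ C)·(-1.86×10⁴, -68.0, 67.0) = (-5.97×10⁻¹⁵, -2.18×10⁻¹⁷, 2.15×10⁻¹⁷) N.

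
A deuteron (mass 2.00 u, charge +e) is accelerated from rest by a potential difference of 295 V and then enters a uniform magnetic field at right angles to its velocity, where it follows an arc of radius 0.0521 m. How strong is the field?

B ≈ 0.0671 T

v = √(2|q|V/m) = √(2·1.602×10⁻¹⁹·295/3.322×10⁻²⁷) ≈ 1.687×10⁵ m/s.
B = mv/(|q|r) = (3.322×10⁻²⁷)(1.687×10⁵)/((1.602×10⁻¹⁹)(0.0521)) ≈ 0.0671 T.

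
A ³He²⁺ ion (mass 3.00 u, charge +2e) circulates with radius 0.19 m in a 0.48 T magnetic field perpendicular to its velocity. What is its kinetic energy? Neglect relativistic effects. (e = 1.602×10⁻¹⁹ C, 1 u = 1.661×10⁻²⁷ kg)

v = |q|Br/m, then KE = ½mv² = (qBr)²/(2m).
v = (3.204×10⁻¹⁹)(0.48)(0.19)/4.983×10⁻²⁷ ≈ 5.864×10⁶ m/s.
KE = ½(4.983×10⁻²⁷)(5.864×10⁶)² ≈ 8.6×10⁻¹⁴ J = 5.3×10⁵ eV.

KE ≈ 5.3×10⁵ eV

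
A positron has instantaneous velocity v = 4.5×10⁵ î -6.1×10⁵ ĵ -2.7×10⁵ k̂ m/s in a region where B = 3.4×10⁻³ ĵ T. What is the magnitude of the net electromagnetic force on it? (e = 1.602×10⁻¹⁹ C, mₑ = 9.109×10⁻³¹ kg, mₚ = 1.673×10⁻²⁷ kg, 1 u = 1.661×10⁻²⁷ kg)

|F| ≈ 2.86×10⁻¹⁶ N

v×B = (918, 0, 1530) N/C.
F = q v×B = (1.602×10⁻¹⁹ C)·(918, 0, 1530) = (1.47×10⁻¹⁶, 0, 2.45×10⁻¹⁶) N.
|F| = 2.86×10⁻¹⁶ N.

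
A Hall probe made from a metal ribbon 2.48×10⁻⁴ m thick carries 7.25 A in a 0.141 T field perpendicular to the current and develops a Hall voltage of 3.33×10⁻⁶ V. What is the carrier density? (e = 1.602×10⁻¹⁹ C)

n ≈ 7.73×10²⁷ m⁻³

From V_H = IB/(n e t), n = IB/(V_H e t).
n = (7.25)(0.141)/((3.33×10⁻⁶)(1.602×10⁻¹⁹)(2.48×10⁻⁴)) ≈ 7.73×10²⁷ m⁻³.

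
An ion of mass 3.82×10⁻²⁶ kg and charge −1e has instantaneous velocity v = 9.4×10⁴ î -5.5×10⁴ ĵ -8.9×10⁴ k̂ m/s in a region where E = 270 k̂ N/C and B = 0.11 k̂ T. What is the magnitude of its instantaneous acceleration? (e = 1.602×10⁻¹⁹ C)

v×B = (-6050, -1.03×10⁴, 0) N/C.
E + v×B = (-6050, -1.03×10⁴, 270) N/C.
F = q(E + v×B) = (−1.602×10⁻¹⁹ C)·(-6050, -1.03×10⁴, 270) = (9.69×10⁻¹⁶, 1.66×10⁻¹⁵, -4.33×10⁻¹⁷) N.
|a| = |F|/m = 1.920×10⁻¹⁵/3.82×10⁻²⁶ ≈ 5.03×10¹⁰ m/s².

|a| ≈ 5.03×10¹⁰ m/s²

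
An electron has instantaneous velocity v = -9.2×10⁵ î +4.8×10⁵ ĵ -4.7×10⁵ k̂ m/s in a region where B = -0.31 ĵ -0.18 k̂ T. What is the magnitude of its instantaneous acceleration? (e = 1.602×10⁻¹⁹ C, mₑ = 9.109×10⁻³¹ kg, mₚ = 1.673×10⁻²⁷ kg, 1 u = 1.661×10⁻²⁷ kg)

|a| ≈ 7.09×10¹⁶ m/s²

v×B = (-2.32×10⁵, -1.66×10⁵, 2.85×10⁵) N/C.
F = q v×B = (−1.602×10⁻¹⁹ C)·(-2.32×10⁵, -1.66×10⁵, 2.85×10⁵) = (3.72×10⁻¹⁴, 2.65×10⁻¹⁴, -4.57×10⁻¹⁴) N.
|a| = |F|/m = 6.461×10⁻¹⁴/9.109×10⁻³¹ ≈ 7.09×10¹⁶ m/s².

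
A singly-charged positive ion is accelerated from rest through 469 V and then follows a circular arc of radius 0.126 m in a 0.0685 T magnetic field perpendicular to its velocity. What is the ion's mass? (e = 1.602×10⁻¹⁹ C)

m ≈ 1.27×10⁻²⁶ kg

Combine |q|V = ½mv² and r = mv/(|q|B): eliminate v to get m = qB²r²/(2V).
m = (1.602×10⁻¹⁹)(0.0685)²(0.126)²/(2·469) ≈ 1.27×10⁻²⁶ kg.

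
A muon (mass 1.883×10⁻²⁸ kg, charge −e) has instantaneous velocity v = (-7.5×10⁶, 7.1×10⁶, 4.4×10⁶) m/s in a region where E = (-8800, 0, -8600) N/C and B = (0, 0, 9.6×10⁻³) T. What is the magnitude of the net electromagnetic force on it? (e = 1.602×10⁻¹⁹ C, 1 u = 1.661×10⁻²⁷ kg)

v×B = (6.82×10⁴, 7.20×10⁴, 0) N/C.
E + v×B = (5.94×10⁴, 7.20×10⁴, -8600) N/C.
F = q(E + v×B) = (−1.602×10⁻¹⁹ C)·(5.94×10⁴, 7.20×10⁴, -8600) = (-9.51×10⁻¹⁵, -1.15×10⁻¹⁴, 1.38×10⁻¹⁵) N.
|F| = 1.50×10⁻¹⁴ N.

|F| ≈ 1.50×10⁻¹⁴ N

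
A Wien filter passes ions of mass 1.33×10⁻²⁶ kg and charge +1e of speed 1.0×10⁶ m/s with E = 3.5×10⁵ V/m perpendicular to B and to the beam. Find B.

B = 0.35 T

Balance of forces in the selector: qE = qvB ⇒ B = E/v.
B = 3.5×10⁵/1.0×10⁶ = 0.35 T.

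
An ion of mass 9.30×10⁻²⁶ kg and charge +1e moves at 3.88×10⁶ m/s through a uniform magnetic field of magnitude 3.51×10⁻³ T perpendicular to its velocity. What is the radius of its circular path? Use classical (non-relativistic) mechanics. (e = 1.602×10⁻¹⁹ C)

The magnetic force provides the centripetal force: |q|vB = mv²/r.
r = mv/(|q|B) = (9.30×10⁻²⁶)(3.88×10⁶)/((1.602×10⁻¹⁹)(3.51×10⁻³)) ≈ 642 m.

r ≈ 642 m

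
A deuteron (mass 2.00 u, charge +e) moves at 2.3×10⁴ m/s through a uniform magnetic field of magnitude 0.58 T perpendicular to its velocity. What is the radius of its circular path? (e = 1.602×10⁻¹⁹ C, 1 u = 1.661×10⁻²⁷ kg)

The magnetic force provides the centripetal force: |q|vB = mv²/r.
r = mv/(|q|B) = (3.322×10⁻²⁷)(2.3×10⁴)/((1.602×10⁻¹⁹)(0.58)) ≈ 8.2×10⁻⁴ m.

r ≈ 8.2×10⁻⁴ m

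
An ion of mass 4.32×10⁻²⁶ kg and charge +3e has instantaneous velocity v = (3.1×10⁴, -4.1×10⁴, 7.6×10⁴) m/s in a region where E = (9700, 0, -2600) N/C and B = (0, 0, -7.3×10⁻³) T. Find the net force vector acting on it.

v×B = (299, 226, 0) N/C.
E + v×B = (1.00×10⁴, 226, -2600) N/C.
F = q(E + v×B) = (4.806×10⁻¹⁹ C)·(1.00×10⁴, 226, -2600) = (4.81×10⁻¹⁵, 1.09×10⁻¹⁶, -1.25×10⁻¹⁵) N.

F ≈ (4.81×10⁻¹⁵, 1.09×10⁻¹⁶, -1.25×10⁻¹⁵) N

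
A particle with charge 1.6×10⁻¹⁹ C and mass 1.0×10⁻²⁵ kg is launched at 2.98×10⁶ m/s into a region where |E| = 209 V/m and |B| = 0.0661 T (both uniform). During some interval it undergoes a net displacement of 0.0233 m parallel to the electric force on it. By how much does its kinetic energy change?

The magnetic force is always ⟂ v and does no work; only the electric force changes KE.
ΔKE = F_E · d = |q|E d = (1.6×10⁻¹⁹)(209)(0.0233) ≈ 7.79×10⁻¹⁹ J.

ΔKE ≈ 7.79×10⁻¹⁹ J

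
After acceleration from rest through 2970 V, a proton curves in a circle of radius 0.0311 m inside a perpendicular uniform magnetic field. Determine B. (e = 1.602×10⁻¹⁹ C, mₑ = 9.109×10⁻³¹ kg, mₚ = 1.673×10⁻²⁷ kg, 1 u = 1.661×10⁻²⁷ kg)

B ≈ 0.253 T

v = √(2|q|V/m) = √(2·1.602×10⁻¹⁹·2970/1.673×10⁻²⁷) ≈ 7.542×10⁵ m/s.
B = mv/(|q|r) = (1.673×10⁻²⁷)(7.542×10⁵)/((1.602×10⁻¹⁹)(0.0311)) ≈ 0.253 T.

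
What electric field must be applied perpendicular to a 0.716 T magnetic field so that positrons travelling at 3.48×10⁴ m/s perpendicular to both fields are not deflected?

For straight-line motion qE = qvB, so E = vB.
E = 3.48×10⁴ × 0.716 = 2.49×10⁴ V/m.

E = 2.49×10⁴ V/m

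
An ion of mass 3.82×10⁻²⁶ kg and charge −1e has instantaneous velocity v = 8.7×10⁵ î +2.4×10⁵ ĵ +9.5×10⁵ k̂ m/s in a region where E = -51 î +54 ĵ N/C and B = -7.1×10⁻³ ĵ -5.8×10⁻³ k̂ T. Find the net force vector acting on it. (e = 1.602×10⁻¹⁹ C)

F ≈ (-8.49×10⁻¹⁶, -8.17×10⁻¹⁶, 9.90×10⁻¹⁶) N

v×B = (5350, 5050, -6180) N/C.
E + v×B = (5300, 5100, -6180) N/C.
F = q(E + v×B) = (−1.602×10⁻¹⁹ C)·(5300, 5100, -6180) = (-8.49×10⁻¹⁶, -8.17×10⁻¹⁶, 9.90×10⁻¹⁶) N.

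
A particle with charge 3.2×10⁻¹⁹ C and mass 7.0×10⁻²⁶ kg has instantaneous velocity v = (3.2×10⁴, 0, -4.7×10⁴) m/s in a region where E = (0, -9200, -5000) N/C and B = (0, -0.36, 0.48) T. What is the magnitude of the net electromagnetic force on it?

v×B = (-1.69×10⁴, -1.54×10⁴, -1.15×10⁴) N/C.
E + v×B = (-1.69×10⁴, -2.46×10⁴, -1.65×10⁴) N/C.
F = q(E + v×B) = (3.2×10⁻¹⁹ C)·(-1.69×10⁴, -2.46×10⁴, -1.65×10⁴) = (-5.41×10⁻¹⁵, -7.86×10⁻¹⁵, -5.29×10⁻¹⁵) N.
|F| = 1.09×10⁻¹⁴ N.

|F| ≈ 1.09×10⁻¹⁴ N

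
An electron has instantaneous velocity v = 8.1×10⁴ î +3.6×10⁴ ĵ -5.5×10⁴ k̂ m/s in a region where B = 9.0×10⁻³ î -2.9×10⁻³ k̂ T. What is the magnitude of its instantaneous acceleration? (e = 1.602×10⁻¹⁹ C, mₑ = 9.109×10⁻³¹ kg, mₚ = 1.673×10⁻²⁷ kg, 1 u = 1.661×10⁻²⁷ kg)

v×B = (-104, -260, -324) N/C.
F = q v×B = (−1.602×10⁻¹⁹ C)·(-104, -260, -324) = (1.67×10⁻¹⁷, 4.17×10⁻¹⁷, 5.19×10⁻¹⁷) N.
|a| = |F|/m = 6.863×10⁻¹⁷/9.109×10⁻³¹ ≈ 7.53×10¹³ m/s².

|a| ≈ 7.53×10¹³ m/s²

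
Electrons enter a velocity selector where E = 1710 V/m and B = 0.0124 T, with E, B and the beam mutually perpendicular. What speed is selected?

For undeflected motion the electric and magnetic forces balance: qE = qvB.
v = E/B = 1710/0.0124 = 1.38×10⁵ m/s.
The result is independent of the particle's charge and mass.

v = 1.38×10⁵ m/s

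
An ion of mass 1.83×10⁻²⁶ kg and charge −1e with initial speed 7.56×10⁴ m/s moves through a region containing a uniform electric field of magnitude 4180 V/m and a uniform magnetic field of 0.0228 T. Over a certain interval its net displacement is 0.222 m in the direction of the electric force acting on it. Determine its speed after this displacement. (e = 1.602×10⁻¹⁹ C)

v_f ≈ 1.48×10⁵ m/s

B does no work; ΔKE = |q|E d.
½mv_f² = ½mv₀² + |q|Ed = ½(1.83×10⁻²⁶)(7.56×10⁴)² + (1.602×10⁻¹⁹)(4180)(0.222) ≈ 5.230×10⁻¹⁷ J + 1.487×10⁻¹⁶ J ≈ 2.010×10⁻¹⁶ J.
v_f = √(2·2.010×10⁻¹⁶/1.83×10⁻²⁶) ≈ 1.48×10⁵ m/s.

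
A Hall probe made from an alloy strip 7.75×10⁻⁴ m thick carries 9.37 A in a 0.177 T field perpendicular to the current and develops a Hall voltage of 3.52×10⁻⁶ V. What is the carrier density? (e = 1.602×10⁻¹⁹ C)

n ≈ 3.79×10²⁷ m⁻³

From V_H = IB/(n e t), n = IB/(V_H e t).
n = (9.37)(0.177)/((3.52×10⁻⁶)(1.602×10⁻¹⁹)(7.75×10⁻⁴)) ≈ 3.79×10²⁷ m⁻³.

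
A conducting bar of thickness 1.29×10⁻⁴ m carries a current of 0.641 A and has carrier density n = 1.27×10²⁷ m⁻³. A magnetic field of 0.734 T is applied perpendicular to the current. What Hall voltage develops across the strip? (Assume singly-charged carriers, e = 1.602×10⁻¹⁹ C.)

V_H = IB/(n e t).
V_H = (0.641)(0.734)/((1.27×10²⁷)(1.602×10⁻¹⁹)(1.29×10⁻⁴)) ≈ 1.79×10⁻⁵ V.

V_H ≈ 1.79×10⁻⁵ V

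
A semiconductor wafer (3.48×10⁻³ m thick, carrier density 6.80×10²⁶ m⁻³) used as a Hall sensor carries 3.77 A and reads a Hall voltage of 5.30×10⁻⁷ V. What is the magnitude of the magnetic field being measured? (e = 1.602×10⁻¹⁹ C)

B ≈ 0.0533 T

From V_H = IB/(n e t), B = V_H n e t / I.
B = (5.30×10⁻⁷)(6.80×10²⁶)(1.602×10⁻¹⁹)(3.48×10⁻³)/3.77 ≈ 0.0533 T.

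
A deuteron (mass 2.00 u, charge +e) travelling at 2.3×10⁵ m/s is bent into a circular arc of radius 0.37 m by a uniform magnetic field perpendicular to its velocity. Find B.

B ≈ 0.013 T

From |q|vB = mv²/r, B = mv/(|q|r).
B = (3.322×10⁻²⁷)(2.3×10⁵)/((1.602×10⁻¹⁹)(0.37)) ≈ 0.013 T.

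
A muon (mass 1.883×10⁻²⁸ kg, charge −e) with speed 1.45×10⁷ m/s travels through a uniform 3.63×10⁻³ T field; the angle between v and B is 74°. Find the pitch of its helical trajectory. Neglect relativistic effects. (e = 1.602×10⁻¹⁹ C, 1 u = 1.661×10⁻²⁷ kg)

v∥ = v cosθ = 1.45×10⁷·cos74° ≈ 3.997×10⁶ m/s.
T = 2πm/(|q|B) = 2π(1.883×10⁻²⁸)/((1.602×10⁻¹⁹)(3.63×10⁻³)) ≈ 2.035×10⁻⁶ s.
pitch = v∥ T = (3.997×10⁶)(2.035×10⁻⁶) ≈ 8.13 m.

p ≈ 8.13 m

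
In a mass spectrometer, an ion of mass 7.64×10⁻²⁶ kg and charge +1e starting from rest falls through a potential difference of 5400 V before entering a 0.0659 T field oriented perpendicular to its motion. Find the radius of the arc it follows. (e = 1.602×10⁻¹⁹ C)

r ≈ 1.09 m

Acceleration: |q|V = ½mv² ⇒ v = √(2|q|V/m) = √(2·1.602×10⁻¹⁹·5400/7.64×10⁻²⁶) ≈ 1.505×10⁵ m/s.
In the field: r = mv/(|q|B) = (7.64×10⁻²⁶)(1.505×10⁵)/((1.602×10⁻¹⁹)(0.0659)) ≈ 1.09 m.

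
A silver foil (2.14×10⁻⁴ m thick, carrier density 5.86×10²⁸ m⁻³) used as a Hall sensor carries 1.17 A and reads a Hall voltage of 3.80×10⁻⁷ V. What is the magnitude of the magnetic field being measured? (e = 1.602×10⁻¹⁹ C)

From V_H = IB/(n e t), B = V_H n e t / I.
B = (3.80×10⁻⁷)(5.86×10²⁸)(1.602×10⁻¹⁹)(2.14×10⁻⁴)/1.17 ≈ 0.652 T.

B ≈ 0.652 T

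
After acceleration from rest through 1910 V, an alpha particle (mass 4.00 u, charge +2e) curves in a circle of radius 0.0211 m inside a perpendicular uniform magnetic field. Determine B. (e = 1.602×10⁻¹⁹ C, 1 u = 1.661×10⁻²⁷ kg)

B ≈ 0.422 T

v = √(2|q|V/m) = √(2·3.204×10⁻¹⁹·1910/6.644×10⁻²⁷) ≈ 4.292×10⁵ m/s.
B = mv/(|q|r) = (6.644×10⁻²⁷)(4.292×10⁵)/((3.204×10⁻¹⁹)(0.0211)) ≈ 0.422 T.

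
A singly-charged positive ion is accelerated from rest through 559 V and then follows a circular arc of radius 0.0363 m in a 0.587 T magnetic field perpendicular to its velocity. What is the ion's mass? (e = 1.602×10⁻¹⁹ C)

m ≈ 6.51×10⁻²⁶ kg

Combine |q|V = ½mv² and r = mv/(|q|B): eliminate v to get m = qB²r²/(2V).
m = (1.602×10⁻¹⁹)(0.587)²(0.0363)²/(2·559) ≈ 6.51×10⁻²⁶ kg.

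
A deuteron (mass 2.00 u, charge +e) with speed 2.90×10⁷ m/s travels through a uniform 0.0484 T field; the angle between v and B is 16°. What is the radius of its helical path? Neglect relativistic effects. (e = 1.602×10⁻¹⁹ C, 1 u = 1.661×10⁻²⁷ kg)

r ≈ 3.42 m

v⊥ = v sinθ = 2.90×10⁷·sin16° ≈ 7.993×10⁶ m/s.
r = m v⊥/(|q|B) = (3.322×10⁻²⁷)(7.993×10⁶)/((1.602×10⁻¹⁹)(0.0484)) ≈ 3.42 m.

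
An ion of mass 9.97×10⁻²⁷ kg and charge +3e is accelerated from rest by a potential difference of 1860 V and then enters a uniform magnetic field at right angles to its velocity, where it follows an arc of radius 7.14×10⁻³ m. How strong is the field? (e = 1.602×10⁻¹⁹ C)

B ≈ 1.23 T

v = √(2|q|V/m) = √(2·4.806×10⁻¹⁹·1860/9.97×10⁻²⁷) ≈ 4.235×10⁵ m/s.
B = mv/(|q|r) = (9.97×10⁻²⁷)(4.235×10⁵)/((4.806×10⁻¹⁹)(7.14×10⁻³)) ≈ 1.23 T.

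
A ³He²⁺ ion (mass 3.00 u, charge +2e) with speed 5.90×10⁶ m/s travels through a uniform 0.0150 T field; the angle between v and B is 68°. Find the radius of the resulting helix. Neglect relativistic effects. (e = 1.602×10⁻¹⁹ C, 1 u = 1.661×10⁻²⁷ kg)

v⊥ = v sinθ = 5.90×10⁶·sin68° ≈ 5.470×10⁶ m/s.
r = m v⊥/(|q|B) = (4.983×10⁻²⁷)(5.470×10⁶)/((3.204×10⁻¹⁹)(0.0150)) ≈ 5.67 m.

r ≈ 5.67 m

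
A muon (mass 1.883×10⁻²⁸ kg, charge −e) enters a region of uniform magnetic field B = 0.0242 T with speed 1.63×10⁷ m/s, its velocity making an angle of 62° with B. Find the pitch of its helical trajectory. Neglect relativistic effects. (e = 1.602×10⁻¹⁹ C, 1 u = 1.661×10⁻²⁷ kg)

p ≈ 2.34 m

v∥ = v cosθ = 1.63×10⁷·cos62° ≈ 7.652×10⁶ m/s.
T = 2πm/(|q|B) = 2π(1.883×10⁻²⁸)/((1.602×10⁻¹⁹)(0.0242)) ≈ 3.052×10⁻⁷ s.
pitch = v∥ T = (7.652×10⁶)(3.052×10⁻⁷) ≈ 2.34 m.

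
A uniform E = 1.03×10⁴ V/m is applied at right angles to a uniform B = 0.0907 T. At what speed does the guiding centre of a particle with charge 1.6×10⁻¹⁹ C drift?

v_d ≈ 1.14×10⁵ m/s

In crossed fields the guiding centre drifts at v_d = |E×B|/B² = E/B, independent of charge and mass.
v_d = 1.03×10⁴/0.0907 = 1.14×10⁵ m/s.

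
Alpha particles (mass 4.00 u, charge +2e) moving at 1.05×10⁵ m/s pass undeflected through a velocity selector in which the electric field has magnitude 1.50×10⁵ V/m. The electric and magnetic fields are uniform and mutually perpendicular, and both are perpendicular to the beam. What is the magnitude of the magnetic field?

B = 1.43 T

Balance of forces in the selector: qE = qvB ⇒ B = E/v.
B = 1.50×10⁵/1.05×10⁵ = 1.43 T.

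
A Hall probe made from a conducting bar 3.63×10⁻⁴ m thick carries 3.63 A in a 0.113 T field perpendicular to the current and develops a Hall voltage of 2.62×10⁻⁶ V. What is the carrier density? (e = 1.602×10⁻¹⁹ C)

From V_H = IB/(n e t), n = IB/(V_H e t).
n = (3.63)(0.113)/((2.62×10⁻⁶)(1.602×10⁻¹⁹)(3.63×10⁻⁴)) ≈ 2.69×10²⁷ m⁻³.

n ≈ 2.69×10²⁷ m⁻³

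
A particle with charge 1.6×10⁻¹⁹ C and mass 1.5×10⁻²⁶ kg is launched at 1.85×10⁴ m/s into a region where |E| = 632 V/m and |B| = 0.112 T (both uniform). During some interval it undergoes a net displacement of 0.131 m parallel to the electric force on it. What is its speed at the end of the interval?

v_f ≈ 4.59×10⁴ m/s

B does no work; ΔKE = |q|E d.
½mv_f² = ½mv₀² + |q|Ed = ½(1.5×10⁻²⁶)(1.85×10⁴)² + (1.6×10⁻¹⁹)(632)(0.131) ≈ 2.567×10⁻¹⁸ J + 1.325×10⁻¹⁷ J ≈ 1.581×10⁻¹⁷ J.
v_f = √(2·1.581×10⁻¹⁷/1.5×10⁻²⁶) ≈ 4.59×10⁴ m/s.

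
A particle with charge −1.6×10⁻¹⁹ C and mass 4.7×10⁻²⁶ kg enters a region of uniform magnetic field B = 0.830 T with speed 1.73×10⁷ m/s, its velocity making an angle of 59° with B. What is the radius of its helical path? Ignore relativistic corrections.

v⊥ = v sinθ = 1.73×10⁷·sin59° ≈ 1.483×10⁷ m/s.
r = m v⊥/(|q|B) = (4.7×10⁻²⁶)(1.483×10⁷)/((1.6×10⁻¹⁹)(0.830)) ≈ 5.25 m.

r ≈ 5.25 m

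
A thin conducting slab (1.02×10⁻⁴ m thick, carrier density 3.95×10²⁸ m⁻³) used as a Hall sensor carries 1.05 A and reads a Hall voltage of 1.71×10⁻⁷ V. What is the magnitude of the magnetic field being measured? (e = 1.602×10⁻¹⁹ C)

From V_H = IB/(n e t), B = V_H n e t / I.
B = (1.71×10⁻⁷)(3.95×10²⁸)(1.602×10⁻¹⁹)(1.02×10⁻⁴)/1.05 ≈ 0.105 T.

B ≈ 0.105 T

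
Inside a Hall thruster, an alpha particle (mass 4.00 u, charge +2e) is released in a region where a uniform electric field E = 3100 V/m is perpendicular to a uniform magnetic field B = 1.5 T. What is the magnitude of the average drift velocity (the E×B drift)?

v_d ≈ 2100 m/s

In crossed fields the guiding centre drifts at v_d = |E×B|/B² = E/B, independent of charge and mass.
v_d = 3100/1.5 = 2100 m/s.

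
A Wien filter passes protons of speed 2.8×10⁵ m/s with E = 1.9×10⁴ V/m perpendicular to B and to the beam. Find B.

B = 0.068 T

Balance of forces in the selector: qE = qvB ⇒ B = E/v.
B = 1.9×10⁴/2.8×10⁵ = 0.068 T.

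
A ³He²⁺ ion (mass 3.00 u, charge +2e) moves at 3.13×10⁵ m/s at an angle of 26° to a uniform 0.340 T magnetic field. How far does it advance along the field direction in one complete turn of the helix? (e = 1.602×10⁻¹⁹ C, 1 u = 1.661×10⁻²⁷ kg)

p ≈ 0.0809 m

v∥ = v cosθ = 3.13×10⁵·cos26° ≈ 2.813×10⁵ m/s.
T = 2πm/(|q|B) = 2π(4.983×10⁻²⁷)/((3.204×10⁻¹⁹)(0.340)) ≈ 2.874×10⁻⁷ s.
pitch = v∥ T = (2.813×10⁵)(2.874×10⁻⁷) ≈ 0.0809 m.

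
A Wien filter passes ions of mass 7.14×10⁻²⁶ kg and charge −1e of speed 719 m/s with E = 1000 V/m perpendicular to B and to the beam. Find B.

B = 1.39 T

Balance of forces in the selector: qE = qvB ⇒ B = E/v.
B = 1000/719 = 1.39 T.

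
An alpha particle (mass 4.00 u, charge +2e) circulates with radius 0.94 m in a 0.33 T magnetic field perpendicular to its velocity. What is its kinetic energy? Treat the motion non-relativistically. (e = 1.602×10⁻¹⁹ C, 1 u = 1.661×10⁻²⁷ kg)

v = |q|Br/m, then KE = ½mv² = (qBr)²/(2m).
v = (3.204×10⁻¹⁹)(0.33)(0.94)/6.644×10⁻²⁷ ≈ 1.496×10⁷ m/s.
KE = ½(6.644×10⁻²⁷)(1.496×10⁷)² ≈ 7.4×10⁻¹³ J.

KE ≈ 7.4×10⁻¹³ J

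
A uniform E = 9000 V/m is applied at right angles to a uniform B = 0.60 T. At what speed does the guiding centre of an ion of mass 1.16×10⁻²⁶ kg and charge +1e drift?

The steady drift has the magnetic force balancing the electric force, so v_d = E/B.
v_d = 9000/0.60 = 1.5×10⁴ m/s.

v_d ≈ 1.5×10⁴ m/s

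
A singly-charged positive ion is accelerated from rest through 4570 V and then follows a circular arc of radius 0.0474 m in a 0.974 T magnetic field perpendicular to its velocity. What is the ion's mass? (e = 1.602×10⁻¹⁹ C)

Combine |q|V = ½mv² and r = mv/(|q|B): eliminate v to get m = qB²r²/(2V).
m = (1.602×10⁻¹⁹)(0.974)²(0.0474)²/(2·4570) ≈ 3.74×10⁻²⁶ kg.

m ≈ 3.74×10⁻²⁶ kg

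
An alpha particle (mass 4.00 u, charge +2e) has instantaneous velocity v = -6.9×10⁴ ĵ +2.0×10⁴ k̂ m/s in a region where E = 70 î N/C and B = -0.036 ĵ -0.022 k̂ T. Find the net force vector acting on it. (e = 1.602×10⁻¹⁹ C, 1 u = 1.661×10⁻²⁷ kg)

v×B = (2240, 0, 0) N/C.
E + v×B = (2310, 0, 0) N/C.
F = q(E + v×B) = (3.204×10⁻¹⁹ C)·(2310, 0, 0) = (7.39×10⁻¹⁶, 0, 0) N.

F ≈ (7.39×10⁻¹⁶, 0, 0) N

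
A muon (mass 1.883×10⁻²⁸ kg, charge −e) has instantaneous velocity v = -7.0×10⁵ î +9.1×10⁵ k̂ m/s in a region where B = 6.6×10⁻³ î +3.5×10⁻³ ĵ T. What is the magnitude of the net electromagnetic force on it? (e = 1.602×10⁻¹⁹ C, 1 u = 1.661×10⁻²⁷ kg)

|F| ≈ 1.16×10⁻¹⁵ N

v×B = (-3180, 6010, -2450) N/C.
F = q v×B = (−1.602×10⁻¹⁹ C)·(-3180, 6010, -2450) = (5.10×10⁻¹⁶, -9.62×10⁻¹⁶, 3.92×10⁻¹⁶) N.
|F| = 1.16×10⁻¹⁵ N.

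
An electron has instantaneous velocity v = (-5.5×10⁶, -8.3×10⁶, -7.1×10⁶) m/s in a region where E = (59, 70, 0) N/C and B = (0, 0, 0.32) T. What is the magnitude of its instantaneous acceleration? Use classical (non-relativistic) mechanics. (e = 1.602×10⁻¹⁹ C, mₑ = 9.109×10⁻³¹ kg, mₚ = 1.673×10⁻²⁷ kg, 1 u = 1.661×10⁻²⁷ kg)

|a| ≈ 5.60×10¹⁷ m/s²

v×B = (-2.66×10⁶, 1.76×10⁶, 0) N/C.
E + v×B = (-2.66×10⁶, 1.76×10⁶, 0) N/C.
F = q(E + v×B) = (−1.602×10⁻¹⁹ C)·(-2.66×10⁶, 1.76×10⁶, 0) = (4.25×10⁻¹³, -2.82×10⁻¹³, 0) N.
|a| = |F|/m = 5.104×10⁻¹³/9.109×10⁻³¹ ≈ 5.60×10¹⁷ m/s².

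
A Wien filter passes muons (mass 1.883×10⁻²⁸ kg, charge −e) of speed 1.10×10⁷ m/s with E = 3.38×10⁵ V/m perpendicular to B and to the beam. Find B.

B = 0.0307 T

Balance of forces in the selector: qE = qvB ⇒ B = E/v.
B = 3.38×10⁵/1.10×10⁷ = 0.0307 T.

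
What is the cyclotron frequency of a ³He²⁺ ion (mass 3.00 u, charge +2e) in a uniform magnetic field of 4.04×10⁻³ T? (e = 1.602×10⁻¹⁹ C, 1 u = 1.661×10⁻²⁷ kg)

f = |q|B/(2πm).
f = (3.204×10⁻¹⁹)(4.04×10⁻³)/(2π·4.983×10⁻²⁷) ≈ 4.13×10⁴ Hz.

f ≈ 4.13×10⁴ Hz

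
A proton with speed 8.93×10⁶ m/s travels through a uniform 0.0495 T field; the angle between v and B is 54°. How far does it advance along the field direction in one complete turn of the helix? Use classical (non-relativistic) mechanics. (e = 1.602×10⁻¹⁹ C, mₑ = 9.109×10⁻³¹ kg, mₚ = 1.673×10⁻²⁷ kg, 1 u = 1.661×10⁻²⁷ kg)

p ≈ 6.96 m

v∥ = v cosθ = 8.93×10⁶·cos54° ≈ 5.249×10⁶ m/s.
T = 2πm/(|q|B) = 2π(1.673×10⁻²⁷)/((1.602×10⁻¹⁹)(0.0495)) ≈ 1.326×10⁻⁶ s.
pitch = v∥ T = (5.249×10⁶)(1.326×10⁻⁶) ≈ 6.96 m.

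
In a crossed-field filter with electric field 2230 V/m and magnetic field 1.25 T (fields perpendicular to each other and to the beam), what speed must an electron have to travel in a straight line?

Zero net Lorentz force requires |qE| = |q v×B|, i.e. E = vB.
v = E/B = 2230/1.25 = 1780 m/s.

v = 1780 m/s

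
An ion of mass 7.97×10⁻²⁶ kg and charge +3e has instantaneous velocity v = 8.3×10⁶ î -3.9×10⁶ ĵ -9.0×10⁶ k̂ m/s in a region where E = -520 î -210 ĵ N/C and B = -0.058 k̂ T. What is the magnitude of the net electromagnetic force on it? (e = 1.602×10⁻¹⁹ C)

|F| ≈ 2.55×10⁻¹³ N

v×B = (2.26×10⁵, 4.81×10⁵, 0) N/C.
E + v×B = (2.26×10⁵, 4.81×10⁵, 0) N/C.
F = q(E + v×B) = (4.806×10⁻¹⁹ C)·(2.26×10⁵, 4.81×10⁵, 0) = (1.08×10⁻¹³, 2.31×10⁻¹³, 0) N.
|F| = 2.55×10⁻¹³ N.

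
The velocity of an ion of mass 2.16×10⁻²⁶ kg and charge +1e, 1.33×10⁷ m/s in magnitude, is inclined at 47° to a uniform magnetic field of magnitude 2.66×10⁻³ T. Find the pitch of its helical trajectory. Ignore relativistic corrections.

v∥ = v cosθ = 1.33×10⁷·cos47° ≈ 9.071×10⁶ m/s.
T = 2πm/(|q|B) = 2π(2.16×10⁻²⁶)/((1.602×10⁻¹⁹)(2.66×10⁻³)) ≈ 3.185×10⁻⁴ s.
pitch = v∥ T = (9.071×10⁶)(3.185×10⁻⁴) ≈ 2890 m.

p ≈ 2890 m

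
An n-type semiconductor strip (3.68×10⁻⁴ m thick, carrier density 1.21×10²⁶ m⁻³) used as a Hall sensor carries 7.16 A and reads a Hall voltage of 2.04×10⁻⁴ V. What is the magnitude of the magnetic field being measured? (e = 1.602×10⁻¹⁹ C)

B ≈ 0.203 T

From V_H = IB/(n e t), B = V_H n e t / I.
B = (2.04×10⁻⁴)(1.21×10²⁶)(1.602×10⁻¹⁹)(3.68×10⁻⁴)/7.16 ≈ 0.203 T.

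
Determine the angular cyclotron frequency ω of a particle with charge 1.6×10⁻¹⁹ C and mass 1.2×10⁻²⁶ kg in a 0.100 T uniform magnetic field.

ω ≈ 1.33×10⁶ rad/s

ω = |q|B/m.
ω = (1.6×10⁻¹⁹)(0.100)/1.2×10⁻²⁶ ≈ 1.33×10⁶ rad/s.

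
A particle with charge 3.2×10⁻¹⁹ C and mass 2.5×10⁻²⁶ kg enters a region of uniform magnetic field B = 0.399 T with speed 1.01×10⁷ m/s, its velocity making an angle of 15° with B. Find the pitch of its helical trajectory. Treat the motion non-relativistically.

v∥ = v cosθ = 1.01×10⁷·cos15° ≈ 9.756×10⁶ m/s.
T = 2πm/(|q|B) = 2π(2.5×10⁻²⁶)/((3.2×10⁻¹⁹)(0.399)) ≈ 1.230×10⁻⁶ s.
pitch = v∥ T = (9.756×10⁶)(1.230×10⁻⁶) ≈ 12.0 m.

p ≈ 12.0 m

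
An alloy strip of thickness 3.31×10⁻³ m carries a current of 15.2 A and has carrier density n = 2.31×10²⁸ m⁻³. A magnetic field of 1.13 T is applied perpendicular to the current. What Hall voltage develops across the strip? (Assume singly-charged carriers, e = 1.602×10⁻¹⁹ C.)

V_H ≈ 1.40×10⁻⁶ V

V_H = IB/(n e t).
V_H = (15.2)(1.13)/((2.31×10²⁸)(1.602×10⁻¹⁹)(3.31×10⁻³)) ≈ 1.40×10⁻⁶ V.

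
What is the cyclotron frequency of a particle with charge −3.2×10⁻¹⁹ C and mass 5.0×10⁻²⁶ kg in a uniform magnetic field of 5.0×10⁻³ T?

f ≈ 5100 Hz

f = |q|B/(2πm).
f = (3.2×10⁻¹⁹)(5.0×10⁻³)/(2π·5.0×10⁻²⁶) ≈ 5100 Hz.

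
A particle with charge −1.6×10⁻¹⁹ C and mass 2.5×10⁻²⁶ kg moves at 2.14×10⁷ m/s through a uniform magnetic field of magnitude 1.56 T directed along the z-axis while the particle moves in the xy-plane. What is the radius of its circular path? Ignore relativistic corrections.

The magnetic force provides the centripetal force: |q|vB = mv²/r.
r = mv/(|q|B) = (2.5×10⁻²⁶)(2.14×10⁷)/((1.6×10⁻¹⁹)(1.56)) ≈ 2.14 m.

r ≈ 2.14 m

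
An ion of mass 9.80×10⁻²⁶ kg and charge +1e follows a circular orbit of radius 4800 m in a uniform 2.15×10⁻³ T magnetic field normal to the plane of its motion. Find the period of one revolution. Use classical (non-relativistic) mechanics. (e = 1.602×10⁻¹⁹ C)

T ≈ 1.79×10⁻³ s

The cyclotron period depends only on m, q, B: T = 2πm/(|q|B).
T = 2π(9.80×10⁻²⁶)/((1.602×10⁻¹⁹)(2.15×10⁻³)) ≈ 1.79×10⁻³ s.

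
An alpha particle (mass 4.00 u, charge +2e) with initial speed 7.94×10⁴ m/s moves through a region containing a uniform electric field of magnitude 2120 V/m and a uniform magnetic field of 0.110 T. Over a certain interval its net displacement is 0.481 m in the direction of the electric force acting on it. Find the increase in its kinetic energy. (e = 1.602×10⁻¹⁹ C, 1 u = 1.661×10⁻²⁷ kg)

The magnetic force is always ⟂ v and does no work; only the electric force changes KE.
ΔKE = F_E · d = |q|E d = (3.204×10⁻¹⁹)(2120)(0.481) ≈ 3.27×10⁻¹⁶ J.

ΔKE ≈ 3.27×10⁻¹⁶ J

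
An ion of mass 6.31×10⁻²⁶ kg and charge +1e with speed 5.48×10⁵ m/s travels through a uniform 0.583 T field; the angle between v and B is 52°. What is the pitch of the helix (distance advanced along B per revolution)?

v∥ = v cosθ = 5.48×10⁵·cos52° ≈ 3.374×10⁵ m/s.
T = 2πm/(|q|B) = 2π(6.31×10⁻²⁶)/((1.602×10⁻¹⁹)(0.583)) ≈ 4.245×10⁻⁶ s.
pitch = v∥ T = (3.374×10⁵)(4.245×10⁻⁶) ≈ 1.43 m.

p ≈ 1.43 m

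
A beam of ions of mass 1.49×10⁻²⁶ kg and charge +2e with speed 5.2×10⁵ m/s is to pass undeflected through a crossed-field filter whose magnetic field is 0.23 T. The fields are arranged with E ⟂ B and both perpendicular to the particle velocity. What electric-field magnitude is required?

E = 1.2×10⁵ V/m

For straight-line motion qE = qvB, so E = vB.
E = 5.2×10⁵ × 0.23 = 1.2×10⁵ V/m.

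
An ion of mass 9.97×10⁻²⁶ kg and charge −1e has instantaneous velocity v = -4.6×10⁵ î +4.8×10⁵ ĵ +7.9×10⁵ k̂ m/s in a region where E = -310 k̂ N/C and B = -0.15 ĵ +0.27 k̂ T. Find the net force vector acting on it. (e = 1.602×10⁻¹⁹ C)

F ≈ (-3.97×10⁻¹⁴, -1.99×10⁻¹⁴, -1.10×10⁻¹⁴) N

v×B = (2.48×10⁵, 1.24×10⁵, 6.90×10⁴) N/C.
E + v×B = (2.48×10⁵, 1.24×10⁵, 6.87×10⁴) N/C.
F = q(E + v×B) = (−1.602×10⁻¹⁹ C)·(2.48×10⁵, 1.24×10⁵, 6.87×10⁴) = (-3.97×10⁻¹⁴, -1.99×10⁻¹⁴, -1.10×10⁻¹⁴) N.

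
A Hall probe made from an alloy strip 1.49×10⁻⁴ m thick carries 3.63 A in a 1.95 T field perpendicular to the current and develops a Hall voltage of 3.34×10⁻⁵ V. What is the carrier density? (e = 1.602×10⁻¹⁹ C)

n ≈ 8.88×10²⁷ m⁻³

From V_H = IB/(n e t), n = IB/(V_H e t).
n = (3.63)(1.95)/((3.34×10⁻⁵)(1.602×10⁻¹⁹)(1.49×10⁻⁴)) ≈ 8.88×10²⁷ m⁻³.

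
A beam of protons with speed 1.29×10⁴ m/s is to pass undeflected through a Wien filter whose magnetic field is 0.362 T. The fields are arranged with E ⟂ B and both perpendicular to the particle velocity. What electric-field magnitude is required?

E = 4670 V/m

For straight-line motion qE = qvB, so E = vB.
E = 1.29×10⁴ × 0.362 = 4670 V/m.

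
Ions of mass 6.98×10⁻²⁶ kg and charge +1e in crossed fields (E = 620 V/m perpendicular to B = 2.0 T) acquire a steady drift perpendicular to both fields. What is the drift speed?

v_d ≈ 310 m/s

The steady drift has the magnetic force balancing the electric force, so v_d = E/B.
v_d = 620/2.0 = 310 m/s.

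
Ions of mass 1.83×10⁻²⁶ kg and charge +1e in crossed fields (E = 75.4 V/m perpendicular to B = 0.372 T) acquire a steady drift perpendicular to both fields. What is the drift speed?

v_d ≈ 203 m/s

In crossed fields the guiding centre drifts at v_d = |E×B|/B² = E/B, independent of charge and mass.
v_d = 75.4/0.372 = 203 m/s.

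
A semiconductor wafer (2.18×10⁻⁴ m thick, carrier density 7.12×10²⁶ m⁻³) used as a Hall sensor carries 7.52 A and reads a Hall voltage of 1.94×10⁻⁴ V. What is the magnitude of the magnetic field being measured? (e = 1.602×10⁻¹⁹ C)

B ≈ 0.641 T

From V_H = IB/(n e t), B = V_H n e t / I.
B = (1.94×10⁻⁴)(7.12×10²⁶)(1.602×10⁻¹⁹)(2.18×10⁻⁴)/7.52 ≈ 0.641 T.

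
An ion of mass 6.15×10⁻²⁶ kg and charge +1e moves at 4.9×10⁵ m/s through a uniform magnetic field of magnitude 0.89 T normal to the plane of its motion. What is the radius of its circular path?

r ≈ 0.21 m

The magnetic force provides the centripetal force: |q|vB = mv²/r.
r = mv/(|q|B) = (6.15×10⁻²⁶)(4.9×10⁵)/((1.602×10⁻¹⁹)(0.89)) ≈ 0.21 m.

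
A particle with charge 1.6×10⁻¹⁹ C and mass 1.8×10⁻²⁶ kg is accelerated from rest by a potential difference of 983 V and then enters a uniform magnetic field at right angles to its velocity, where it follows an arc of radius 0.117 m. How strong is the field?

v = √(2|q|V/m) = √(2·1.6×10⁻¹⁹·983/1.8×10⁻²⁶) ≈ 1.322×10⁵ m/s.
B = mv/(|q|r) = (1.8×10⁻²⁶)(1.322×10⁵)/((1.6×10⁻¹⁹)(0.117)) ≈ 0.127 T.

B ≈ 0.127 T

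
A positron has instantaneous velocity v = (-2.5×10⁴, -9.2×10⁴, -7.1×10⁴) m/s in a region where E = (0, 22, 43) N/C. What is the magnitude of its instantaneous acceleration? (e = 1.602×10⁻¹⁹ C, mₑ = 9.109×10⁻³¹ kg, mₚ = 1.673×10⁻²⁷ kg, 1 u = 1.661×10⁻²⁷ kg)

|a| ≈ 8.49×10¹² m/s²

Only an electric field acts, so F = qE = (1.602×10⁻¹⁹ C)·(0, 22.0, 43.0) = (0, 3.52×10⁻¹⁸, 6.89×10⁻¹⁸) N.
|a| = |F|/m = 7.738×10⁻¹⁸/9.109×10⁻³¹ ≈ 8.49×10¹² m/s².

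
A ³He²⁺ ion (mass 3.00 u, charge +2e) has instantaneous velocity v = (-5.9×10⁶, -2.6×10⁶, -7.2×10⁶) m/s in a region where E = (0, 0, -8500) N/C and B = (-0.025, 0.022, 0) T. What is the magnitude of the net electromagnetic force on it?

|F| ≈ 1.01×10⁻¹³ N

v×B = (1.58×10⁵, 1.80×10⁵, -1.95×10⁵) N/C.
E + v×B = (1.58×10⁵, 1.80×10⁵, -2.03×10⁵) N/C.
F = q(E + v×B) = (3.204×10⁻¹⁹ C)·(1.58×10⁵, 1.80×10⁵, -2.03×10⁵) = (5.08×10⁻¹⁴, 5.77×10⁻¹⁴, -6.51×10⁻¹⁴) N.
|F| = 1.01×10⁻¹³ N.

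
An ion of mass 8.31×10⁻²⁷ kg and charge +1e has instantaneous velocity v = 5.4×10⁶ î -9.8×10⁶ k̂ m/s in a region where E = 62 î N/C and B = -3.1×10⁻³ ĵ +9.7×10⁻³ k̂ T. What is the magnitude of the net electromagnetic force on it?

|F| ≈ 1.01×10⁻¹⁴ N

v×B = (-3.04×10⁴, -5.24×10⁴, -1.67×10⁴) N/C.
E + v×B = (-3.03×10⁴, -5.24×10⁴, -1.67×10⁴) N/C.
F = q(E + v×B) = (1.602×10⁻¹⁹ C)·(-3.03×10⁴, -5.24×10⁴, -1.67×10⁴) = (-4.86×10⁻¹⁵, -8.39×10⁻¹⁵, -2.68×10⁻¹⁵) N.
|F| = 1.01×10⁻¹⁴ N.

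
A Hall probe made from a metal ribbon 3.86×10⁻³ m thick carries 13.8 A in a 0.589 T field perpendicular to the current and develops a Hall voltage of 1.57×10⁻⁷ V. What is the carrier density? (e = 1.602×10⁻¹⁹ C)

From V_H = IB/(n e t), n = IB/(V_H e t).
n = (13.8)(0.589)/((1.57×10⁻⁷)(1.602×10⁻¹⁹)(3.86×10⁻³)) ≈ 8.37×10²⁸ m⁻³.

n ≈ 8.37×10²⁸ m⁻³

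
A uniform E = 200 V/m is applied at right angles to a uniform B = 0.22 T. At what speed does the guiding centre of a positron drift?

The E×B drift speed is v_d = E/B.
v_d = 200/0.22 = 910 m/s.

v_d ≈ 910 m/s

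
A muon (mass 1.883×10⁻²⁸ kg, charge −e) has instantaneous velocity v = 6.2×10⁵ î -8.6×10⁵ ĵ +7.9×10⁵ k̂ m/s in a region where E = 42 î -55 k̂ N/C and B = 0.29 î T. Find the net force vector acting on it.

F ≈ (-6.73×10⁻¹⁸, -3.67×10⁻¹⁴, -3.99×10⁻¹⁴) N

v×B = (0, 2.29×10⁵, 2.49×10⁵) N/C.
E + v×B = (42.0, 2.29×10⁵, 2.49×10⁵) N/C.
F = q(E + v×B) = (−1.602×10⁻¹⁹ C)·(42.0, 2.29×10⁵, 2.49×10⁵) = (-6.73×10⁻¹⁸, -3.67×10⁻¹⁴, -3.99×10⁻¹⁴) N.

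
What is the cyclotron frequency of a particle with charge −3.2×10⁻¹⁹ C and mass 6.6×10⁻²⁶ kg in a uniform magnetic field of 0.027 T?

f = |q|B/(2πm).
f = (3.2×10⁻¹⁹)(0.027)/(2π·6.6×10⁻²⁶) ≈ 2.1×10⁴ Hz.

f ≈ 2.1×10⁴ Hz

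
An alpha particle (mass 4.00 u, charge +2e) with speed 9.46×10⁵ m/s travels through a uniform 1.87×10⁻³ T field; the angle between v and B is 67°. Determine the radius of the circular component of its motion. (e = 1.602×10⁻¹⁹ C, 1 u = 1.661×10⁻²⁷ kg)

r ≈ 9.66 m

v⊥ = v sinθ = 9.46×10⁵·sin67° ≈ 8.708×10⁵ m/s.
r = m v⊥/(|q|B) = (6.644×10⁻²⁷)(8.708×10⁵)/((3.204×10⁻¹⁹)(1.87×10⁻³)) ≈ 9.66 m.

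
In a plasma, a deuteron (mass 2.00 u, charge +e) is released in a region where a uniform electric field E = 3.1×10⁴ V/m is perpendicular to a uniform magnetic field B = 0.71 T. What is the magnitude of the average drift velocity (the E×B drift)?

v_d ≈ 4.4×10⁴ m/s

In crossed fields the guiding centre drifts at v_d = |E×B|/B² = E/B, independent of charge and mass.
v_d = 3.1×10⁴/0.71 = 4.4×10⁴ m/s.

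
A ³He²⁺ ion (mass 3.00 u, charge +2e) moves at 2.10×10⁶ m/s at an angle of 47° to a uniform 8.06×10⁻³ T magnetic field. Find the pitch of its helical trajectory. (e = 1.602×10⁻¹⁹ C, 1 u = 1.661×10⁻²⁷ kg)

p ≈ 17.4 m

v∥ = v cosθ = 2.10×10⁶·cos47° ≈ 1.432×10⁶ m/s.
T = 2πm/(|q|B) = 2π(4.983×10⁻²⁷)/((3.204×10⁻¹⁹)(8.06×10⁻³)) ≈ 1.212×10⁻⁵ s.
pitch = v∥ T = (1.432×10⁶)(1.212×10⁻⁵) ≈ 17.4 m.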